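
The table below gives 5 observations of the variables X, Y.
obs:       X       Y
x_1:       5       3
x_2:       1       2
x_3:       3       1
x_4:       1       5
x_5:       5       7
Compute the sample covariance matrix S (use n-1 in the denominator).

Step 1 — column means:
  mean(X) = (5 + 1 + 3 + 1 + 5) / 5 = 15/5 = 3
  mean(Y) = (3 + 2 + 1 + 5 + 7) / 5 = 18/5 = 3.6

Step 2 — sample covariance S[i,j] = (1/(n-1)) · Σ_k (x_{k,i} - mean_i) · (x_{k,j} - mean_j), with n-1 = 4.
  S[X,X] = ((2)·(2) + (-2)·(-2) + (0)·(0) + (-2)·(-2) + (2)·(2)) / 4 = 16/4 = 4
  S[X,Y] = ((2)·(-0.6) + (-2)·(-1.6) + (0)·(-2.6) + (-2)·(1.4) + (2)·(3.4)) / 4 = 6/4 = 1.5
  S[Y,Y] = ((-0.6)·(-0.6) + (-1.6)·(-1.6) + (-2.6)·(-2.6) + (1.4)·(1.4) + (3.4)·(3.4)) / 4 = 23.2/4 = 5.8

S is symmetric (S[j,i] = S[i,j]). Assembling:

S = [[4, 1.5],
 [1.5, 5.8]]


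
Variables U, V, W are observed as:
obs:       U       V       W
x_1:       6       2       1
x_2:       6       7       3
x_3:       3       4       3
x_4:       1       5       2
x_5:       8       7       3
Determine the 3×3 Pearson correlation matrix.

Step 1 — column means:
  mean(U) = (6 + 6 + 3 + 1 + 8) / 5 = 24/5 = 4.8
  mean(V) = (2 + 7 + 4 + 5 + 7) / 5 = 25/5 = 5
  mean(W) = (1 + 3 + 3 + 2 + 3) / 5 = 12/5 = 2.4

Step 2 — sample variances and covariances s[i,j] = (1/(n-1)) · Σ_k (x_{k,i} - mean_i) · (x_{k,j} - mean_j), with n-1 = 4:
  s[U,U] = ((1.2)·(1.2) + (1.2)·(1.2) + (-1.8)·(-1.8) + (-3.8)·(-3.8) + (3.2)·(3.2)) / 4 = 30.8/4 = 7.7
  s[U,V] = ((1.2)·(-3) + (1.2)·(2) + (-1.8)·(-1) + (-3.8)·(0) + (3.2)·(2)) / 4 = 7/4 = 1.75
  s[U,W] = ((1.2)·(-1.4) + (1.2)·(0.6) + (-1.8)·(0.6) + (-3.8)·(-0.4) + (3.2)·(0.6)) / 4 = 1.4/4 = 0.35
  s[V,V] = ((-3)·(-3) + (2)·(2) + (-1)·(-1) + (0)·(0) + (2)·(2)) / 4 = 18/4 = 4.5
  s[V,W] = ((-3)·(-1.4) + (2)·(0.6) + (-1)·(0.6) + (0)·(-0.4) + (2)·(0.6)) / 4 = 6/4 = 1.5
  s[W,W] = ((-1.4)·(-1.4) + (0.6)·(0.6) + (0.6)·(0.6) + (-0.4)·(-0.4) + (0.6)·(0.6)) / 4 = 3.2/4 = 0.8
  Sample standard deviations s_i = √(s[i,i]):
  s(U) = √(7.7) = 2.7749
  s(V) = √(4.5) = 2.1213
  s(W) = √(0.8) = 0.8944

Step 3 — r_{ij} = s_{ij} / (s_i · s_j):
  r[U,U] = 1 (diagonal).
  r[U,V] = 1.75 / (2.7749 · 2.1213) = 1.75 / 5.8864 = 0.2973
  r[U,W] = 0.35 / (2.7749 · 0.8944) = 0.35 / 2.4819 = 0.141
  r[V,V] = 1 (diagonal).
  r[V,W] = 1.5 / (2.1213 · 0.8944) = 1.5 / 1.8974 = 0.7906
  r[W,W] = 1 (diagonal).

R is symmetric with unit diagonal. Assembling:

R = [[1, 0.2973, 0.141],
 [0.2973, 1, 0.7906],
 [0.141, 0.7906, 1]]


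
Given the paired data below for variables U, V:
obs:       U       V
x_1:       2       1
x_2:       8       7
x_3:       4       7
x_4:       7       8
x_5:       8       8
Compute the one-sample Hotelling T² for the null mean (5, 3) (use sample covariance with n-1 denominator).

Step 1 — sample mean vector:
  mean(U) = (2 + 8 + 4 + 7 + 8) / 5 = 29/5 = 5.8
  mean(V) = (1 + 7 + 7 + 8 + 8) / 5 = 31/5 = 6.2
  x̄ = (5.8, 6.2),  deviation x̄ - mu_0 = (5.8, 6.2) - (5, 3) = (0.8, 3.2).

Step 2 — sample covariance matrix, S[i,j] = (1/(n-1)) · Σ_k (x_{k,i} - mean_i) · (x_{k,j} - mean_j), divisor n-1 = 4:
  S[U,U] = ((-3.8)·(-3.8) + (2.2)·(2.2) + (-1.8)·(-1.8) + (1.2)·(1.2) + (2.2)·(2.2)) / 4 = 28.8/4 = 7.2
  S[U,V] = ((-3.8)·(-5.2) + (2.2)·(0.8) + (-1.8)·(0.8) + (1.2)·(1.8) + (2.2)·(1.8)) / 4 = 26.2/4 = 6.55
  S[V,V] = ((-5.2)·(-5.2) + (0.8)·(0.8) + (0.8)·(0.8) + (1.8)·(1.8) + (1.8)·(1.8)) / 4 = 34.8/4 = 8.7
  S = [[7.2, 6.55],
 [6.55, 8.7]].

Step 3 — invert S. det(S) = 7.2·8.7 - (6.55)² = 19.7375.
  S^{-1} = (1/det) · [[d, -b], [-b, a]] = [[0.4408, -0.3319],
 [-0.3319, 0.3648]].

Step 4 — quadratic form (x̄ - mu_0)^T · S^{-1} · (x̄ - mu_0):
  S^{-1} · (x̄ - mu_0) = (-0.7093, 0.9018),
  (x̄ - mu_0)^T · [...] = (0.8)·(-0.7093) + (3.2)·(0.9018) = 2.3184.

Step 5 — scale by n: T² = 5 · 2.3184 = 11.5921.

T² ≈ 11.5921


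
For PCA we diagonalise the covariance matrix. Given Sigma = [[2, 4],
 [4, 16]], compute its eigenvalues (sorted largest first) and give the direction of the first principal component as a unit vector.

Step 1 — characteristic polynomial of 2×2 Sigma:
  det(Sigma - λI) = λ² - trace · λ + det = 0.
  trace = 2 + 16 = 18, det = 2·16 - (4)² = 16.
Step 2 — discriminant:
  Δ = trace² - 4·det = 324 - 64 = 260.
Step 3 — eigenvalues:
  λ = (trace ± √Δ)/2 = (18 ± 16.1245)/2,
  λ_1 = 17.0623,  λ_2 = 0.9377.

Step 4 — unit eigenvector for λ_1: solve (Sigma - λ_1 I)v = 0. First row:
  (2 - 17.0623)·v_x + (4)·v_y = 0, i.e. (-15.0623)·v_x + (4)·v_y = 0,
  so v ∝ (b, λ_1 - a) = (4, 15.0623) = u.
  ||u|| = √((4)² + (15.0623)²) = √(242.8716) ≈ 15.5843,
  v_1 = u/||u|| ≈ (0.2567, 0.9665) (||v_1|| = 1).

λ_1 = 17.0623,  λ_2 = 0.9377;  v_1 ≈ (0.2567, 0.9665)


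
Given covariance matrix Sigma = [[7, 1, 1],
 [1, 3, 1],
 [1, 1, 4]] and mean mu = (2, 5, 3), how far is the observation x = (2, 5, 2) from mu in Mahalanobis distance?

Step 1 — centre the observation: (x - mu) = (0, 0, -1).

Step 2 — invert Sigma (cofactor / det for 3×3, or solve directly):
  Sigma^{-1} = [[0.1528, -0.0417, -0.0278],
 [-0.0417, 0.375, -0.0833],
 [-0.0278, -0.0833, 0.2778]].

Step 3 — form the quadratic (x - mu)^T · Sigma^{-1} · (x - mu):
  Sigma^{-1} · (x - mu) = (0.0278, 0.0833, -0.2778).
  (x - mu)^T · [Sigma^{-1} · (x - mu)] = (0)·(0.0278) + (0)·(0.0833) + (-1)·(-0.2778) = 0.2778.

Step 4 — take square root: d = √(0.2778) ≈ 0.527.

d(x, mu) = √(0.2778) ≈ 0.527


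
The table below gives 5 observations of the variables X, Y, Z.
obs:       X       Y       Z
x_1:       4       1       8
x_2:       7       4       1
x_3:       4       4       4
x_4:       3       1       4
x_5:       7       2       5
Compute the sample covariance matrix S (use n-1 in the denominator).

Step 1 — column means:
  mean(X) = (4 + 7 + 4 + 3 + 7) / 5 = 25/5 = 5
  mean(Y) = (1 + 4 + 4 + 1 + 2) / 5 = 12/5 = 2.4
  mean(Z) = (8 + 1 + 4 + 4 + 5) / 5 = 22/5 = 4.4

Step 2 — sample covariance S[i,j] = (1/(n-1)) · Σ_k (x_{k,i} - mean_i) · (x_{k,j} - mean_j), with n-1 = 4.
  S[X,X] = ((-1)·(-1) + (2)·(2) + (-1)·(-1) + (-2)·(-2) + (2)·(2)) / 4 = 14/4 = 3.5
  S[X,Y] = ((-1)·(-1.4) + (2)·(1.6) + (-1)·(1.6) + (-2)·(-1.4) + (2)·(-0.4)) / 4 = 5/4 = 1.25
  S[X,Z] = ((-1)·(3.6) + (2)·(-3.4) + (-1)·(-0.4) + (-2)·(-0.4) + (2)·(0.6)) / 4 = -8/4 = -2
  S[Y,Y] = ((-1.4)·(-1.4) + (1.6)·(1.6) + (1.6)·(1.6) + (-1.4)·(-1.4) + (-0.4)·(-0.4)) / 4 = 9.2/4 = 2.3
  S[Y,Z] = ((-1.4)·(3.6) + (1.6)·(-3.4) + (1.6)·(-0.4) + (-1.4)·(-0.4) + (-0.4)·(0.6)) / 4 = -10.8/4 = -2.7
  S[Z,Z] = ((3.6)·(3.6) + (-3.4)·(-3.4) + (-0.4)·(-0.4) + (-0.4)·(-0.4) + (0.6)·(0.6)) / 4 = 25.2/4 = 6.3

S is symmetric (S[j,i] = S[i,j]). Assembling:

S = [[3.5, 1.25, -2],
 [1.25, 2.3, -2.7],
 [-2, -2.7, 6.3]]


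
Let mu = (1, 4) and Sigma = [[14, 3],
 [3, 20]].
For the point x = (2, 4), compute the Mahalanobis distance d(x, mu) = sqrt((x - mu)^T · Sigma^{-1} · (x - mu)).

Step 1 — centre the observation: (x - mu) = (1, 0).

Step 2 — invert Sigma. det(Sigma) = 14·20 - (3)² = 271.
  Sigma^{-1} = (1/det) · [[d, -b], [-b, a]] = [[0.0738, -0.0111],
 [-0.0111, 0.0517]].

Step 3 — form the quadratic (x - mu)^T · Sigma^{-1} · (x - mu):
  Sigma^{-1} · (x - mu) = (0.0738, -0.0111).
  (x - mu)^T · [Sigma^{-1} · (x - mu)] = (1)·(0.0738) + (0)·(-0.0111) = 0.0738.

Step 4 — take square root: d = √(0.0738) ≈ 0.2717.

d(x, mu) = √(0.0738) ≈ 0.2717


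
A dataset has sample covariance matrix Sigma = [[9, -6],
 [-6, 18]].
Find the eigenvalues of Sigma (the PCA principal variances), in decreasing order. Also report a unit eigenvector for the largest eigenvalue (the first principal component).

Step 1 — characteristic polynomial of 2×2 Sigma:
  det(Sigma - λI) = λ² - trace · λ + det = 0.
  trace = 9 + 18 = 27, det = 9·18 - (-6)² = 126.
Step 2 — discriminant:
  Δ = trace² - 4·det = 729 - 504 = 225.
Step 3 — eigenvalues:
  λ = (trace ± √Δ)/2 = (27 ± 15)/2,
  λ_1 = 21,  λ_2 = 6.

Step 4 — unit eigenvector for λ_1: solve (Sigma - λ_1 I)v = 0. First row:
  (9 - 21)·v_x + (-6)·v_y = 0, i.e. (-12)·v_x + (-6)·v_y = 0,
  so v ∝ (b, λ_1 - a) = (-6, 12); multiply by -1 so the first entry is positive: u = (6, -12).
  ||u|| = √((6)² + (-12)²) = √(180) ≈ 13.4164,
  v_1 = u/||u|| ≈ (0.4472, -0.8944) (||v_1|| = 1).

λ_1 = 21,  λ_2 = 6;  v_1 ≈ (0.4472, -0.8944)


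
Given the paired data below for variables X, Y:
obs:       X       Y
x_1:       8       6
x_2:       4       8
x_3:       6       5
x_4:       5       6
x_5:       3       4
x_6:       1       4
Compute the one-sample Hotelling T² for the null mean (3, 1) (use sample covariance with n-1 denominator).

Step 1 — sample mean vector:
  mean(X) = (8 + 4 + 6 + 5 + 3 + 1) / 6 = 27/6 = 4.5
  mean(Y) = (6 + 8 + 5 + 6 + 4 + 4) / 6 = 33/6 = 5.5
  x̄ = (4.5, 5.5),  deviation x̄ - mu_0 = (4.5, 5.5) - (3, 1) = (1.5, 4.5).

Step 2 — sample covariance matrix, S[i,j] = (1/(n-1)) · Σ_k (x_{k,i} - mean_i) · (x_{k,j} - mean_j), divisor n-1 = 5:
  S[X,X] = ((3.5)·(3.5) + (-0.5)·(-0.5) + (1.5)·(1.5) + (0.5)·(0.5) + (-1.5)·(-1.5) + (-3.5)·(-3.5)) / 5 = 29.5/5 = 5.9
  S[X,Y] = ((3.5)·(0.5) + (-0.5)·(2.5) + (1.5)·(-0.5) + (0.5)·(0.5) + (-1.5)·(-1.5) + (-3.5)·(-1.5)) / 5 = 7.5/5 = 1.5
  S[Y,Y] = ((0.5)·(0.5) + (2.5)·(2.5) + (-0.5)·(-0.5) + (0.5)·(0.5) + (-1.5)·(-1.5) + (-1.5)·(-1.5)) / 5 = 11.5/5 = 2.3
  S = [[5.9, 1.5],
 [1.5, 2.3]].

Step 3 — invert S. det(S) = 5.9·2.3 - (1.5)² = 11.32.
  S^{-1} = (1/det) · [[d, -b], [-b, a]] = [[0.2032, -0.1325],
 [-0.1325, 0.5212]].

Step 4 — quadratic form (x̄ - mu_0)^T · S^{-1} · (x̄ - mu_0):
  S^{-1} · (x̄ - mu_0) = (-0.2915, 2.1466),
  (x̄ - mu_0)^T · [...] = (1.5)·(-0.2915) + (4.5)·(2.1466) = 9.2226.

Step 5 — scale by n: T² = 6 · 9.2226 = 55.3357.

T² ≈ 55.3357


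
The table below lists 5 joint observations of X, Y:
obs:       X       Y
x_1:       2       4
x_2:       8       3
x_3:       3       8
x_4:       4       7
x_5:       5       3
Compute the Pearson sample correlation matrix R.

Step 1 — column means:
  mean(X) = (2 + 8 + 3 + 4 + 5) / 5 = 22/5 = 4.4
  mean(Y) = (4 + 3 + 8 + 7 + 3) / 5 = 25/5 = 5

Step 2 — sample variances and covariances s[i,j] = (1/(n-1)) · Σ_k (x_{k,i} - mean_i) · (x_{k,j} - mean_j), with n-1 = 4:
  s[X,X] = ((-2.4)·(-2.4) + (3.6)·(3.6) + (-1.4)·(-1.4) + (-0.4)·(-0.4) + (0.6)·(0.6)) / 4 = 21.2/4 = 5.3
  s[X,Y] = ((-2.4)·(-1) + (3.6)·(-2) + (-1.4)·(3) + (-0.4)·(2) + (0.6)·(-2)) / 4 = -11/4 = -2.75
  s[Y,Y] = ((-1)·(-1) + (-2)·(-2) + (3)·(3) + (2)·(2) + (-2)·(-2)) / 4 = 22/4 = 5.5
  Sample standard deviations s_i = √(s[i,i]):
  s(X) = √(5.3) = 2.3022
  s(Y) = √(5.5) = 2.3452

Step 3 — r_{ij} = s_{ij} / (s_i · s_j):
  r[X,X] = 1 (diagonal).
  r[X,Y] = -2.75 / (2.3022 · 2.3452) = -2.75 / 5.3991 = -0.5093
  r[Y,Y] = 1 (diagonal).

R is symmetric with unit diagonal. Assembling:

R = [[1, -0.5093],
 [-0.5093, 1]]


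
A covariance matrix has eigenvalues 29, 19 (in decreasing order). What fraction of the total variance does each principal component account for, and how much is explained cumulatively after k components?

Step 1 — total variance = trace(Sigma) = Σ λ_i = 29 + 19 = 48.

Step 2 — fraction explained by component i = λ_i / Σ λ:
  PC1: 29/48 = 0.6042
  PC2: 19/48 = 0.3958

Step 3 — cumulative fraction after k components = (λ_1 + ... + λ_k) / Σ λ:
  k = 1: 29/48 = 0.6042
  k = 2: (29 + 19)/48 = 48/48 = 1

Summary (fraction, with percent):

explained: PC1 0.6042 (60.42%), PC2 0.3958 (39.58%);  cumulative: 0.6042, 1


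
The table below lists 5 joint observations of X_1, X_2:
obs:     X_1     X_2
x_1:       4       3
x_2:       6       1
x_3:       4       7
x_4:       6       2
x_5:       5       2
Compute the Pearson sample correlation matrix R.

Step 1 — column means:
  mean(X_1) = (4 + 6 + 4 + 6 + 5) / 5 = 25/5 = 5
  mean(X_2) = (3 + 1 + 7 + 2 + 2) / 5 = 15/5 = 3

Step 2 — sample variances and covariances s[i,j] = (1/(n-1)) · Σ_k (x_{k,i} - mean_i) · (x_{k,j} - mean_j), with n-1 = 4:
  s[X_1,X_1] = ((-1)·(-1) + (1)·(1) + (-1)·(-1) + (1)·(1) + (0)·(0)) / 4 = 4/4 = 1
  s[X_1,X_2] = ((-1)·(0) + (1)·(-2) + (-1)·(4) + (1)·(-1) + (0)·(-1)) / 4 = -7/4 = -1.75
  s[X_2,X_2] = ((0)·(0) + (-2)·(-2) + (4)·(4) + (-1)·(-1) + (-1)·(-1)) / 4 = 22/4 = 5.5
  Sample standard deviations s_i = √(s[i,i]):
  s(X_1) = √(1) = 1
  s(X_2) = √(5.5) = 2.3452

Step 3 — r_{ij} = s_{ij} / (s_i · s_j):
  r[X_1,X_1] = 1 (diagonal).
  r[X_1,X_2] = -1.75 / (1 · 2.3452) = -1.75 / 2.3452 = -0.7462
  r[X_2,X_2] = 1 (diagonal).

R is symmetric with unit diagonal. Assembling:

R = [[1, -0.7462],
 [-0.7462, 1]]


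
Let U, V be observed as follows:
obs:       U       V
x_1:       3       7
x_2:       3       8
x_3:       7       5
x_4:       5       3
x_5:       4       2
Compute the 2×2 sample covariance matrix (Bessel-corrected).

Step 1 — column means:
  mean(U) = (3 + 3 + 7 + 5 + 4) / 5 = 22/5 = 4.4
  mean(V) = (7 + 8 + 5 + 3 + 2) / 5 = 25/5 = 5

Step 2 — sample covariance S[i,j] = (1/(n-1)) · Σ_k (x_{k,i} - mean_i) · (x_{k,j} - mean_j), with n-1 = 4.
  S[U,U] = ((-1.4)·(-1.4) + (-1.4)·(-1.4) + (2.6)·(2.6) + (0.6)·(0.6) + (-0.4)·(-0.4)) / 4 = 11.2/4 = 2.8
  S[U,V] = ((-1.4)·(2) + (-1.4)·(3) + (2.6)·(0) + (0.6)·(-2) + (-0.4)·(-3)) / 4 = -7/4 = -1.75
  S[V,V] = ((2)·(2) + (3)·(3) + (0)·(0) + (-2)·(-2) + (-3)·(-3)) / 4 = 26/4 = 6.5

S is symmetric (S[j,i] = S[i,j]). Assembling:

S = [[2.8, -1.75],
 [-1.75, 6.5]]


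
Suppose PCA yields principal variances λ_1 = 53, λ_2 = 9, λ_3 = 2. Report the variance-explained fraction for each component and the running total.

Step 1 — total variance = trace(Sigma) = Σ λ_i = 53 + 9 + 2 = 64.

Step 2 — fraction explained by component i = λ_i / Σ λ:
  PC1: 53/64 = 0.8281
  PC2: 9/64 = 0.1406
  PC3: 2/64 = 0.0312

Step 3 — cumulative fraction after k components = (λ_1 + ... + λ_k) / Σ λ:
  k = 1: 53/64 = 0.8281
  k = 2: (53 + 9)/64 = 62/64 = 0.9688
  k = 3: (53 + 9 + 2)/64 = 64/64 = 1

Summary (fraction, with percent):

explained: PC1 0.8281 (82.81%), PC2 0.1406 (14.06%), PC3 0.0312 (3.12%);  cumulative: 0.8281, 0.9688, 1


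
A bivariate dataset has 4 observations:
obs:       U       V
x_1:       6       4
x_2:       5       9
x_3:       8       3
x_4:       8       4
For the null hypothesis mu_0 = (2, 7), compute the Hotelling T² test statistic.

Step 1 — sample mean vector:
  mean(U) = (6 + 5 + 8 + 8) / 4 = 27/4 = 6.75
  mean(V) = (4 + 9 + 3 + 4) / 4 = 20/4 = 5
  x̄ = (6.75, 5),  deviation x̄ - mu_0 = (6.75, 5) - (2, 7) = (4.75, -2).

Step 2 — sample covariance matrix, S[i,j] = (1/(n-1)) · Σ_k (x_{k,i} - mean_i) · (x_{k,j} - mean_j), divisor n-1 = 3:
  S[U,U] = ((-0.75)·(-0.75) + (-1.75)·(-1.75) + (1.25)·(1.25) + (1.25)·(1.25)) / 3 = 6.75/3 = 2.25
  S[U,V] = ((-0.75)·(-1) + (-1.75)·(4) + (1.25)·(-2) + (1.25)·(-1)) / 3 = -10/3 = -3.3333
  S[V,V] = ((-1)·(-1) + (4)·(4) + (-2)·(-2) + (-1)·(-1)) / 3 = 22/3 = 7.3333
  S = [[2.25, -3.3333],
 [-3.3333, 7.3333]].

Step 3 — invert S. det(S) = 2.25·7.3333 - (-3.3333)² = 5.3889.
  S^{-1} = (1/det) · [[d, -b], [-b, a]] = [[1.3608, 0.6186],
 [0.6186, 0.4175]].

Step 4 — quadratic form (x̄ - mu_0)^T · S^{-1} · (x̄ - mu_0):
  S^{-1} · (x̄ - mu_0) = (5.2268, 2.1031),
  (x̄ - mu_0)^T · [...] = (4.75)·(5.2268) + (-2)·(2.1031) = 20.6211.

Step 5 — scale by n: T² = 4 · 20.6211 = 82.4845.

T² ≈ 82.4845


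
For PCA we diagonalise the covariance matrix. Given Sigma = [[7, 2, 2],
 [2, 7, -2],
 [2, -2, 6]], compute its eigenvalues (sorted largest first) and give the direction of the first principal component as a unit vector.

Step 1 — characteristic polynomial p(λ) = det(λI - Sigma) = λ³ - tr·λ² + c_1·λ - det, where tr = trace, c_1 = sum of the principal 2×2 minors, det = det(Sigma):
  tr = 7 + 7 + 6 = 20,
  c_1 = (7·7 - (2)²) + (7·6 - (2)²) + (7·6 - (-2)²) = 45 + 38 + 38 = 121,
  det = 7·(7·6 - (-2)²) - (2)·((2)·6 - (-2)·(2)) + (2)·((2)·(-2) - 7·(2)) = 7·(38) - (2)·(16) + (2)·(-18) = 198.
  So p(λ) = λ³ - 20λ² + 121λ - 198.
Step 2 — look for an integer root (rational root theorem: any rational root is an integer divisor of 198). Testing λ = 9:
  p(9) = 729 - 1620 + 1089 - 198 = 0  ✓
  Dividing out (λ - 9): p(λ) = (λ - 9)(λ² - 11λ + 22).
Step 3 — remaining eigenvalues from the quadratic λ² - 11λ + 22 = 0:
  Δ = 11² - 4·22 = 121 - 88 = 33,  λ = (11 ± √33)/2 = (11 ± 5.7446)/2 ≈ 8.3723 or 2.6277.
  Sorted: λ_1 = 9,  λ_2 = 8.3723,  λ_3 = 2.6277  (check: sum = 20 = tr ✓).

Step 4 — unit eigenvector for λ_1 = 9: v spans the null space of (Sigma - λ_1 I), whose rows are
  r_1 = (-2, 2, 2),  r_2 = (2, -2, -2),  r_3 = (2, -2, -3).
  v is orthogonal to every row, so take v ∝ r_1 × r_3 = ((2)·(-3) - (2)·(-2), (2)·(2) - (-2)·(-3), (-2)·(-2) - (2)·(2)) = (-2, -2, 0).
  Rescale (divide by 2; multiply by -1 so the first nonzero entry is positive): u = (1, 1, 0).
  ||u|| = √((1)² + (1)² + (0)²) = √(2) ≈ 1.4142,  v_1 = u/||u|| ≈ (0.7071, 0.7071, 0) (||v_1|| = 1).

λ_1 = 9,  λ_2 = 8.3723,  λ_3 = 2.6277;  v_1 ≈ (0.7071, 0.7071, 0)


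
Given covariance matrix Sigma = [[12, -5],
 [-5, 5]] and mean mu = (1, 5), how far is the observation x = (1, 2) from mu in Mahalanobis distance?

Step 1 — centre the observation: (x - mu) = (0, -3).

Step 2 — invert Sigma. det(Sigma) = 12·5 - (-5)² = 35.
  Sigma^{-1} = (1/det) · [[d, -b], [-b, a]] = [[0.1429, 0.1429],
 [0.1429, 0.3429]].

Step 3 — form the quadratic (x - mu)^T · Sigma^{-1} · (x - mu):
  Sigma^{-1} · (x - mu) = (-0.4286, -1.0286).
  (x - mu)^T · [Sigma^{-1} · (x - mu)] = (0)·(-0.4286) + (-3)·(-1.0286) = 3.0857.

Step 4 — take square root: d = √(3.0857) ≈ 1.7566.

d(x, mu) = √(3.0857) ≈ 1.7566


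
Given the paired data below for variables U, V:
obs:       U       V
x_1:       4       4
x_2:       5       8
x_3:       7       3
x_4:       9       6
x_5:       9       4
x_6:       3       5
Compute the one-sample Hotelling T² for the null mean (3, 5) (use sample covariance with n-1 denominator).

Step 1 — sample mean vector:
  mean(U) = (4 + 5 + 7 + 9 + 9 + 3) / 6 = 37/6 = 6.1667
  mean(V) = (4 + 8 + 3 + 6 + 4 + 5) / 6 = 30/6 = 5
  x̄ = (6.1667, 5),  deviation x̄ - mu_0 = (6.1667, 5) - (3, 5) = (3.1667, 0).

Step 2 — sample covariance matrix, S[i,j] = (1/(n-1)) · Σ_k (x_{k,i} - mean_i) · (x_{k,j} - mean_j), divisor n-1 = 5:
  S[U,U] = ((-2.1667)·(-2.1667) + (-1.1667)·(-1.1667) + (0.8333)·(0.8333) + (2.8333)·(2.8333) + (2.8333)·(2.8333) + (-3.1667)·(-3.1667)) / 5 = 32.8333/5 = 6.5667
  S[U,V] = ((-2.1667)·(-1) + (-1.1667)·(3) + (0.8333)·(-2) + (2.8333)·(1) + (2.8333)·(-1) + (-3.1667)·(0)) / 5 = -3/5 = -0.6
  S[V,V] = ((-1)·(-1) + (3)·(3) + (-2)·(-2) + (1)·(1) + (-1)·(-1) + (0)·(0)) / 5 = 16/5 = 3.2
  S = [[6.5667, -0.6],
 [-0.6, 3.2]].

Step 3 — invert S. det(S) = 6.5667·3.2 - (-0.6)² = 20.6533.
  S^{-1} = (1/det) · [[d, -b], [-b, a]] = [[0.1549, 0.0291],
 [0.0291, 0.3179]].

Step 4 — quadratic form (x̄ - mu_0)^T · S^{-1} · (x̄ - mu_0):
  S^{-1} · (x̄ - mu_0) = (0.4906, 0.092),
  (x̄ - mu_0)^T · [...] = (3.1667)·(0.4906) + (0)·(0.092) = 1.5537.

Step 5 — scale by n: T² = 6 · 1.5537 = 9.3221.

T² ≈ 9.3221


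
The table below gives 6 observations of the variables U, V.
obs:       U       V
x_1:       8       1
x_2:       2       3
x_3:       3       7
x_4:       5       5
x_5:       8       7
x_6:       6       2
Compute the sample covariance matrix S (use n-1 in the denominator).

Step 1 — column means:
  mean(U) = (8 + 2 + 3 + 5 + 8 + 6) / 6 = 32/6 = 5.3333
  mean(V) = (1 + 3 + 7 + 5 + 7 + 2) / 6 = 25/6 = 4.1667

Step 2 — sample covariance S[i,j] = (1/(n-1)) · Σ_k (x_{k,i} - mean_i) · (x_{k,j} - mean_j), with n-1 = 5.
  S[U,U] = ((2.6667)·(2.6667) + (-3.3333)·(-3.3333) + (-2.3333)·(-2.3333) + (-0.3333)·(-0.3333) + (2.6667)·(2.6667) + (0.6667)·(0.6667)) / 5 = 31.3333/5 = 6.2667
  S[U,V] = ((2.6667)·(-3.1667) + (-3.3333)·(-1.1667) + (-2.3333)·(2.8333) + (-0.3333)·(0.8333) + (2.6667)·(2.8333) + (0.6667)·(-2.1667)) / 5 = -5.3333/5 = -1.0667
  S[V,V] = ((-3.1667)·(-3.1667) + (-1.1667)·(-1.1667) + (2.8333)·(2.8333) + (0.8333)·(0.8333) + (2.8333)·(2.8333) + (-2.1667)·(-2.1667)) / 5 = 32.8333/5 = 6.5667

S is symmetric (S[j,i] = S[i,j]). Assembling:

S = [[6.2667, -1.0667],
 [-1.0667, 6.5667]]


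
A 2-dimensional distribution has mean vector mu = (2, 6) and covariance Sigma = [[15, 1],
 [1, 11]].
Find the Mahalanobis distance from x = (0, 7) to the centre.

Step 1 — centre the observation: (x - mu) = (-2, 1).

Step 2 — invert Sigma. det(Sigma) = 15·11 - (1)² = 164.
  Sigma^{-1} = (1/det) · [[d, -b], [-b, a]] = [[0.0671, -0.0061],
 [-0.0061, 0.0915]].

Step 3 — form the quadratic (x - mu)^T · Sigma^{-1} · (x - mu):
  Sigma^{-1} · (x - mu) = (-0.1402, 0.1037).
  (x - mu)^T · [Sigma^{-1} · (x - mu)] = (-2)·(-0.1402) + (1)·(0.1037) = 0.3841.

Step 4 — take square root: d = √(0.3841) ≈ 0.6198.

d(x, mu) = √(0.3841) ≈ 0.6198


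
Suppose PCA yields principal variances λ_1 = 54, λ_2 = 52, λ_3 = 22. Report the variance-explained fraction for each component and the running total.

Step 1 — total variance = trace(Sigma) = Σ λ_i = 54 + 52 + 22 = 128.

Step 2 — fraction explained by component i = λ_i / Σ λ:
  PC1: 54/128 = 0.4219
  PC2: 52/128 = 0.4062
  PC3: 22/128 = 0.1719

Step 3 — cumulative fraction after k components = (λ_1 + ... + λ_k) / Σ λ:
  k = 1: 54/128 = 0.4219
  k = 2: (54 + 52)/128 = 106/128 = 0.8281
  k = 3: (54 + 52 + 22)/128 = 128/128 = 1

Summary (fraction, with percent):

explained: PC1 0.4219 (42.19%), PC2 0.4062 (40.62%), PC3 0.1719 (17.19%);  cumulative: 0.4219, 0.8281, 1


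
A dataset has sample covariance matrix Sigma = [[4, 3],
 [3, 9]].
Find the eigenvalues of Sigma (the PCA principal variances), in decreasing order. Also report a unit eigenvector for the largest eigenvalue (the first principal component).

Step 1 — characteristic polynomial of 2×2 Sigma:
  det(Sigma - λI) = λ² - trace · λ + det = 0.
  trace = 4 + 9 = 13, det = 4·9 - (3)² = 27.
Step 2 — discriminant:
  Δ = trace² - 4·det = 169 - 108 = 61.
Step 3 — eigenvalues:
  λ = (trace ± √Δ)/2 = (13 ± 7.8102)/2,
  λ_1 = 10.4051,  λ_2 = 2.5949.

Step 4 — unit eigenvector for λ_1: solve (Sigma - λ_1 I)v = 0. First row:
  (4 - 10.4051)·v_x + (3)·v_y = 0, i.e. (-6.4051)·v_x + (3)·v_y = 0,
  so v ∝ (b, λ_1 - a) = (3, 6.4051) = u.
  ||u|| = √((3)² + (6.4051)²) = √(50.0256) ≈ 7.0729,
  v_1 = u/||u|| ≈ (0.4242, 0.9056) (||v_1|| = 1).

λ_1 = 10.4051,  λ_2 = 2.5949;  v_1 ≈ (0.4242, 0.9056)


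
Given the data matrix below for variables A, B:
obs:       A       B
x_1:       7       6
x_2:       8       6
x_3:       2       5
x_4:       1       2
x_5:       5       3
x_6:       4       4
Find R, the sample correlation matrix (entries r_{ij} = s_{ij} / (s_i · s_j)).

Step 1 — column means:
  mean(A) = (7 + 8 + 2 + 1 + 5 + 4) / 6 = 27/6 = 4.5
  mean(B) = (6 + 6 + 5 + 2 + 3 + 4) / 6 = 26/6 = 4.3333

Step 2 — sample variances and covariances s[i,j] = (1/(n-1)) · Σ_k (x_{k,i} - mean_i) · (x_{k,j} - mean_j), with n-1 = 5:
  s[A,A] = ((2.5)·(2.5) + (3.5)·(3.5) + (-2.5)·(-2.5) + (-3.5)·(-3.5) + (0.5)·(0.5) + (-0.5)·(-0.5)) / 5 = 37.5/5 = 7.5
  s[A,B] = ((2.5)·(1.6667) + (3.5)·(1.6667) + (-2.5)·(0.6667) + (-3.5)·(-2.3333) + (0.5)·(-1.3333) + (-0.5)·(-0.3333)) / 5 = 16/5 = 3.2
  s[B,B] = ((1.6667)·(1.6667) + (1.6667)·(1.6667) + (0.6667)·(0.6667) + (-2.3333)·(-2.3333) + (-1.3333)·(-1.3333) + (-0.3333)·(-0.3333)) / 5 = 13.3333/5 = 2.6667
  Sample standard deviations s_i = √(s[i,i]):
  s(A) = √(7.5) = 2.7386
  s(B) = √(2.6667) = 1.633

Step 3 — r_{ij} = s_{ij} / (s_i · s_j):
  r[A,A] = 1 (diagonal).
  r[A,B] = 3.2 / (2.7386 · 1.633) = 3.2 / 4.4721 = 0.7155
  r[B,B] = 1 (diagonal).

R is symmetric with unit diagonal. Assembling:

R = [[1, 0.7155],
 [0.7155, 1]]


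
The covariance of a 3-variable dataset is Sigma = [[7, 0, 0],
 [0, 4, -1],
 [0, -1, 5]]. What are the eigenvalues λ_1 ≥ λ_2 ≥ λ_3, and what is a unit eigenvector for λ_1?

Step 1 — characteristic polynomial p(λ) = det(λI - Sigma) = λ³ - tr·λ² + c_1·λ - det, where tr = trace, c_1 = sum of the principal 2×2 minors, det = det(Sigma):
  tr = 7 + 4 + 5 = 16,
  c_1 = (7·4 - (0)²) + (7·5 - (0)²) + (4·5 - (-1)²) = 28 + 35 + 19 = 82,
  det = 7·(4·5 - (-1)²) - (0)·((0)·5 - (-1)·(0)) + (0)·((0)·(-1) - 4·(0)) = 7·(19) - (0)·(0) + (0)·(0) = 133.
  So p(λ) = λ³ - 16λ² + 82λ - 133.
Step 2 — look for an integer root (rational root theorem: any rational root is an integer divisor of 133). Testing λ = 7:
  p(7) = 343 - 784 + 574 - 133 = 0  ✓
  Dividing out (λ - 7): p(λ) = (λ - 7)(λ² - 9λ + 19).
Step 3 — remaining eigenvalues from the quadratic λ² - 9λ + 19 = 0:
  Δ = 9² - 4·19 = 81 - 76 = 5,  λ = (9 ± √5)/2 = (9 ± 2.2361)/2 ≈ 5.618 or 3.382.
  Sorted: λ_1 = 7,  λ_2 = 5.618,  λ_3 = 3.382  (check: sum = 16 = tr ✓).

Step 4 — unit eigenvector for λ_1 = 7: v spans the null space of (Sigma - λ_1 I), whose rows are
  r_1 = (0, 0, 0),  r_2 = (0, -3, -1),  r_3 = (0, -1, -2).
  v is orthogonal to every row, so take v ∝ r_2 × r_3 = ((-3)·(-2) - (-1)·(-1), (-1)·(0) - (0)·(-2), (0)·(-1) - (-3)·(0)) = (5, 0, 0).
  Rescale (divide by 5): u = (1, 0, 0).
  ||u|| = √((1)² + (0)² + (0)²) = √(1) = 1,  v_1 = u/||u|| ≈ (1, 0, 0) (||v_1|| = 1).

λ_1 = 7,  λ_2 = 5.618,  λ_3 = 3.382;  v_1 ≈ (1, 0, 0)


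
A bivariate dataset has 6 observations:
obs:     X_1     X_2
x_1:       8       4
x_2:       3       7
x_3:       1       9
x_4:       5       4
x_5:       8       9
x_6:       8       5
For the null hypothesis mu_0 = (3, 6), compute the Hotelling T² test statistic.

Step 1 — sample mean vector:
  mean(X_1) = (8 + 3 + 1 + 5 + 8 + 8) / 6 = 33/6 = 5.5
  mean(X_2) = (4 + 7 + 9 + 4 + 9 + 5) / 6 = 38/6 = 6.3333
  x̄ = (5.5, 6.3333),  deviation x̄ - mu_0 = (5.5, 6.3333) - (3, 6) = (2.5, 0.3333).

Step 2 — sample covariance matrix, S[i,j] = (1/(n-1)) · Σ_k (x_{k,i} - mean_i) · (x_{k,j} - mean_j), divisor n-1 = 5:
  S[X_1,X_1] = ((2.5)·(2.5) + (-2.5)·(-2.5) + (-4.5)·(-4.5) + (-0.5)·(-0.5) + (2.5)·(2.5) + (2.5)·(2.5)) / 5 = 45.5/5 = 9.1
  S[X_1,X_2] = ((2.5)·(-2.3333) + (-2.5)·(0.6667) + (-4.5)·(2.6667) + (-0.5)·(-2.3333) + (2.5)·(2.6667) + (2.5)·(-1.3333)) / 5 = -15/5 = -3
  S[X_2,X_2] = ((-2.3333)·(-2.3333) + (0.6667)·(0.6667) + (2.6667)·(2.6667) + (-2.3333)·(-2.3333) + (2.6667)·(2.6667) + (-1.3333)·(-1.3333)) / 5 = 27.3333/5 = 5.4667
  S = [[9.1, -3],
 [-3, 5.4667]].

Step 3 — invert S. det(S) = 9.1·5.4667 - (-3)² = 40.7467.
  S^{-1} = (1/det) · [[d, -b], [-b, a]] = [[0.1342, 0.0736],
 [0.0736, 0.2233]].

Step 4 — quadratic form (x̄ - mu_0)^T · S^{-1} · (x̄ - mu_0):
  S^{-1} · (x̄ - mu_0) = (0.3599, 0.2585),
  (x̄ - mu_0)^T · [...] = (2.5)·(0.3599) + (0.3333)·(0.2585) = 0.986.

Step 5 — scale by n: T² = 6 · 0.986 = 5.9162.

T² ≈ 5.9162


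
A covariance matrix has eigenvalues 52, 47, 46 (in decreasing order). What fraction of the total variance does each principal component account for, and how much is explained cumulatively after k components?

Step 1 — total variance = trace(Sigma) = Σ λ_i = 52 + 47 + 46 = 145.

Step 2 — fraction explained by component i = λ_i / Σ λ:
  PC1: 52/145 = 0.3586
  PC2: 47/145 = 0.3241
  PC3: 46/145 = 0.3172

Step 3 — cumulative fraction after k components = (λ_1 + ... + λ_k) / Σ λ:
  k = 1: 52/145 = 0.3586
  k = 2: (52 + 47)/145 = 99/145 = 0.6828
  k = 3: (52 + 47 + 46)/145 = 145/145 = 1

Summary (fraction, with percent):

explained: PC1 0.3586 (35.86%), PC2 0.3241 (32.41%), PC3 0.3172 (31.72%);  cumulative: 0.3586, 0.6828, 1


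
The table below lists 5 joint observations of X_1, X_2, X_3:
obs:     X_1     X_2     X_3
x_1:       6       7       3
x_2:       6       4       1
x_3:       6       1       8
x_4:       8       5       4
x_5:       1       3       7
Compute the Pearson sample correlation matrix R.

Step 1 — column means:
  mean(X_1) = (6 + 6 + 6 + 8 + 1) / 5 = 27/5 = 5.4
  mean(X_2) = (7 + 4 + 1 + 5 + 3) / 5 = 20/5 = 4
  mean(X_3) = (3 + 1 + 8 + 4 + 7) / 5 = 23/5 = 4.6

Step 2 — sample variances and covariances s[i,j] = (1/(n-1)) · Σ_k (x_{k,i} - mean_i) · (x_{k,j} - mean_j), with n-1 = 4:
  s[X_1,X_1] = ((0.6)·(0.6) + (0.6)·(0.6) + (0.6)·(0.6) + (2.6)·(2.6) + (-4.4)·(-4.4)) / 4 = 27.2/4 = 6.8
  s[X_1,X_2] = ((0.6)·(3) + (0.6)·(0) + (0.6)·(-3) + (2.6)·(1) + (-4.4)·(-1)) / 4 = 7/4 = 1.75
  s[X_1,X_3] = ((0.6)·(-1.6) + (0.6)·(-3.6) + (0.6)·(3.4) + (2.6)·(-0.6) + (-4.4)·(2.4)) / 4 = -13.2/4 = -3.3
  s[X_2,X_2] = ((3)·(3) + (0)·(0) + (-3)·(-3) + (1)·(1) + (-1)·(-1)) / 4 = 20/4 = 5
  s[X_2,X_3] = ((3)·(-1.6) + (0)·(-3.6) + (-3)·(3.4) + (1)·(-0.6) + (-1)·(2.4)) / 4 = -18/4 = -4.5
  s[X_3,X_3] = ((-1.6)·(-1.6) + (-3.6)·(-3.6) + (3.4)·(3.4) + (-0.6)·(-0.6) + (2.4)·(2.4)) / 4 = 33.2/4 = 8.3
  Sample standard deviations s_i = √(s[i,i]):
  s(X_1) = √(6.8) = 2.6077
  s(X_2) = √(5) = 2.2361
  s(X_3) = √(8.3) = 2.881

Step 3 — r_{ij} = s_{ij} / (s_i · s_j):
  r[X_1,X_1] = 1 (diagonal).
  r[X_1,X_2] = 1.75 / (2.6077 · 2.2361) = 1.75 / 5.831 = 0.3001
  r[X_1,X_3] = -3.3 / (2.6077 · 2.881) = -3.3 / 7.5127 = -0.4393
  r[X_2,X_2] = 1 (diagonal).
  r[X_2,X_3] = -4.5 / (2.2361 · 2.881) = -4.5 / 6.442 = -0.6985
  r[X_3,X_3] = 1 (diagonal).

R is symmetric with unit diagonal. Assembling:

R = [[1, 0.3001, -0.4393],
 [0.3001, 1, -0.6985],
 [-0.4393, -0.6985, 1]]


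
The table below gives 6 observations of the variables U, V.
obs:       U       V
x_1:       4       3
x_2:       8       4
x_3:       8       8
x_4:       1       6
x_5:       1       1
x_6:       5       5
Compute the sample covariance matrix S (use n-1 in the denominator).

Step 1 — column means:
  mean(U) = (4 + 8 + 8 + 1 + 1 + 5) / 6 = 27/6 = 4.5
  mean(V) = (3 + 4 + 8 + 6 + 1 + 5) / 6 = 27/6 = 4.5

Step 2 — sample covariance S[i,j] = (1/(n-1)) · Σ_k (x_{k,i} - mean_i) · (x_{k,j} - mean_j), with n-1 = 5.
  S[U,U] = ((-0.5)·(-0.5) + (3.5)·(3.5) + (3.5)·(3.5) + (-3.5)·(-3.5) + (-3.5)·(-3.5) + (0.5)·(0.5)) / 5 = 49.5/5 = 9.9
  S[U,V] = ((-0.5)·(-1.5) + (3.5)·(-0.5) + (3.5)·(3.5) + (-3.5)·(1.5) + (-3.5)·(-3.5) + (0.5)·(0.5)) / 5 = 18.5/5 = 3.7
  S[V,V] = ((-1.5)·(-1.5) + (-0.5)·(-0.5) + (3.5)·(3.5) + (1.5)·(1.5) + (-3.5)·(-3.5) + (0.5)·(0.5)) / 5 = 29.5/5 = 5.9

S is symmetric (S[j,i] = S[i,j]). Assembling:

S = [[9.9, 3.7],
 [3.7, 5.9]]


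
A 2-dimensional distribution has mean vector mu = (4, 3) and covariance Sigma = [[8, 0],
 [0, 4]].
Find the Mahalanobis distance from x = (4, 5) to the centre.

Step 1 — centre the observation: (x - mu) = (0, 2).

Step 2 — invert Sigma. det(Sigma) = 8·4 - (0)² = 32.
  Sigma^{-1} = (1/det) · [[d, -b], [-b, a]] = [[0.125, 0],
 [0, 0.25]].

Step 3 — form the quadratic (x - mu)^T · Sigma^{-1} · (x - mu):
  Sigma^{-1} · (x - mu) = (0, 0.5).
  (x - mu)^T · [Sigma^{-1} · (x - mu)] = (0)·(0) + (2)·(0.5) = 1.

Step 4 — take square root: d = √(1) ≈ 1.

d(x, mu) = √(1) ≈ 1


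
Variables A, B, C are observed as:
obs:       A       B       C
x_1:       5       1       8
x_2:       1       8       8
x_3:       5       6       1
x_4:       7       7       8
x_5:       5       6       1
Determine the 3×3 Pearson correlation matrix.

Step 1 — column means:
  mean(A) = (5 + 1 + 5 + 7 + 5) / 5 = 23/5 = 4.6
  mean(B) = (1 + 8 + 6 + 7 + 6) / 5 = 28/5 = 5.6
  mean(C) = (8 + 8 + 1 + 8 + 1) / 5 = 26/5 = 5.2

Step 2 — sample variances and covariances s[i,j] = (1/(n-1)) · Σ_k (x_{k,i} - mean_i) · (x_{k,j} - mean_j), with n-1 = 4:
  s[A,A] = ((0.4)·(0.4) + (-3.6)·(-3.6) + (0.4)·(0.4) + (2.4)·(2.4) + (0.4)·(0.4)) / 4 = 19.2/4 = 4.8
  s[A,B] = ((0.4)·(-4.6) + (-3.6)·(2.4) + (0.4)·(0.4) + (2.4)·(1.4) + (0.4)·(0.4)) / 4 = -6.8/4 = -1.7
  s[A,C] = ((0.4)·(2.8) + (-3.6)·(2.8) + (0.4)·(-4.2) + (2.4)·(2.8) + (0.4)·(-4.2)) / 4 = -5.6/4 = -1.4
  s[B,B] = ((-4.6)·(-4.6) + (2.4)·(2.4) + (0.4)·(0.4) + (1.4)·(1.4) + (0.4)·(0.4)) / 4 = 29.2/4 = 7.3
  s[B,C] = ((-4.6)·(2.8) + (2.4)·(2.8) + (0.4)·(-4.2) + (1.4)·(2.8) + (0.4)·(-4.2)) / 4 = -5.6/4 = -1.4
  s[C,C] = ((2.8)·(2.8) + (2.8)·(2.8) + (-4.2)·(-4.2) + (2.8)·(2.8) + (-4.2)·(-4.2)) / 4 = 58.8/4 = 14.7
  Sample standard deviations s_i = √(s[i,i]):
  s(A) = √(4.8) = 2.1909
  s(B) = √(7.3) = 2.7019
  s(C) = √(14.7) = 3.8341

Step 3 — r_{ij} = s_{ij} / (s_i · s_j):
  r[A,A] = 1 (diagonal).
  r[A,B] = -1.7 / (2.1909 · 2.7019) = -1.7 / 5.9195 = -0.2872
  r[A,C] = -1.4 / (2.1909 · 3.8341) = -1.4 / 8.4 = -0.1667
  r[B,B] = 1 (diagonal).
  r[B,C] = -1.4 / (2.7019 · 3.8341) = -1.4 / 10.3591 = -0.1351
  r[C,C] = 1 (diagonal).

R is symmetric with unit diagonal. Assembling:

R = [[1, -0.2872, -0.1667],
 [-0.2872, 1, -0.1351],
 [-0.1667, -0.1351, 1]]


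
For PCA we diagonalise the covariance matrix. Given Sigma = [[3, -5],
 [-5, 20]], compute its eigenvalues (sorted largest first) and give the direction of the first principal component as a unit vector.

Step 1 — characteristic polynomial of 2×2 Sigma:
  det(Sigma - λI) = λ² - trace · λ + det = 0.
  trace = 3 + 20 = 23, det = 3·20 - (-5)² = 35.
Step 2 — discriminant:
  Δ = trace² - 4·det = 529 - 140 = 389.
Step 3 — eigenvalues:
  λ = (trace ± √Δ)/2 = (23 ± 19.7231)/2,
  λ_1 = 21.3615,  λ_2 = 1.6385.

Step 4 — unit eigenvector for λ_1: solve (Sigma - λ_1 I)v = 0. First row:
  (3 - 21.3615)·v_x + (-5)·v_y = 0, i.e. (-18.3615)·v_x + (-5)·v_y = 0,
  so v ∝ (b, λ_1 - a) = (-5, 18.3615); multiply by -1 so the first entry is positive: u = (5, -18.3615).
  ||u|| = √((5)² + (-18.3615)²) = √(362.1462) ≈ 19.0301,
  v_1 = u/||u|| ≈ (0.2627, -0.9649) (||v_1|| = 1).

λ_1 = 21.3615,  λ_2 = 1.6385;  v_1 ≈ (0.2627, -0.9649)


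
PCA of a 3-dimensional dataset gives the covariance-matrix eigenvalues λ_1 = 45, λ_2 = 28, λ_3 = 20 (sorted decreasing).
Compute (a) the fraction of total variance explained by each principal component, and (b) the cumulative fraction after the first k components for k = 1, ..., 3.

Step 1 — total variance = trace(Sigma) = Σ λ_i = 45 + 28 + 20 = 93.

Step 2 — fraction explained by component i = λ_i / Σ λ:
  PC1: 45/93 = 0.4839
  PC2: 28/93 = 0.3011
  PC3: 20/93 = 0.2151

Step 3 — cumulative fraction after k components = (λ_1 + ... + λ_k) / Σ λ:
  k = 1: 45/93 = 0.4839
  k = 2: (45 + 28)/93 = 73/93 = 0.7849
  k = 3: (45 + 28 + 20)/93 = 93/93 = 1

Summary (fraction, with percent):

explained: PC1 0.4839 (48.39%), PC2 0.3011 (30.11%), PC3 0.2151 (21.51%);  cumulative: 0.4839, 0.7849, 1


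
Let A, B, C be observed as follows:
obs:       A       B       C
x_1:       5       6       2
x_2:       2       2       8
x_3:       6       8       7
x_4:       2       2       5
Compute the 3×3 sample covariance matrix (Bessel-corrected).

Step 1 — column means:
  mean(A) = (5 + 2 + 6 + 2) / 4 = 15/4 = 3.75
  mean(B) = (6 + 2 + 8 + 2) / 4 = 18/4 = 4.5
  mean(C) = (2 + 8 + 7 + 5) / 4 = 22/4 = 5.5

Step 2 — sample covariance S[i,j] = (1/(n-1)) · Σ_k (x_{k,i} - mean_i) · (x_{k,j} - mean_j), with n-1 = 3.
  S[A,A] = ((1.25)·(1.25) + (-1.75)·(-1.75) + (2.25)·(2.25) + (-1.75)·(-1.75)) / 3 = 12.75/3 = 4.25
  S[A,B] = ((1.25)·(1.5) + (-1.75)·(-2.5) + (2.25)·(3.5) + (-1.75)·(-2.5)) / 3 = 18.5/3 = 6.1667
  S[A,C] = ((1.25)·(-3.5) + (-1.75)·(2.5) + (2.25)·(1.5) + (-1.75)·(-0.5)) / 3 = -4.5/3 = -1.5
  S[B,B] = ((1.5)·(1.5) + (-2.5)·(-2.5) + (3.5)·(3.5) + (-2.5)·(-2.5)) / 3 = 27/3 = 9
  S[B,C] = ((1.5)·(-3.5) + (-2.5)·(2.5) + (3.5)·(1.5) + (-2.5)·(-0.5)) / 3 = -5/3 = -1.6667
  S[C,C] = ((-3.5)·(-3.5) + (2.5)·(2.5) + (1.5)·(1.5) + (-0.5)·(-0.5)) / 3 = 21/3 = 7

S is symmetric (S[j,i] = S[i,j]). Assembling:

S = [[4.25, 6.1667, -1.5],
 [6.1667, 9, -1.6667],
 [-1.5, -1.6667, 7]]


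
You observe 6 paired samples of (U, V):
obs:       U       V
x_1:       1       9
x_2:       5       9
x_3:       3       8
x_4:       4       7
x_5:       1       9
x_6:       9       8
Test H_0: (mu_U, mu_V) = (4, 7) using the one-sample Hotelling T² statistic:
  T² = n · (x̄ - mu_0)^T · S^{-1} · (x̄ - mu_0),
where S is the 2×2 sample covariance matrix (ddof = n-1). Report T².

Step 1 — sample mean vector:
  mean(U) = (1 + 5 + 3 + 4 + 1 + 9) / 6 = 23/6 = 3.8333
  mean(V) = (9 + 9 + 8 + 7 + 9 + 8) / 6 = 50/6 = 8.3333
  x̄ = (3.8333, 8.3333),  deviation x̄ - mu_0 = (3.8333, 8.3333) - (4, 7) = (-0.1667, 1.3333).

Step 2 — sample covariance matrix, S[i,j] = (1/(n-1)) · Σ_k (x_{k,i} - mean_i) · (x_{k,j} - mean_j), divisor n-1 = 5:
  S[U,U] = ((-2.8333)·(-2.8333) + (1.1667)·(1.1667) + (-0.8333)·(-0.8333) + (0.1667)·(0.1667) + (-2.8333)·(-2.8333) + (5.1667)·(5.1667)) / 5 = 44.8333/5 = 8.9667
  S[U,V] = ((-2.8333)·(0.6667) + (1.1667)·(0.6667) + (-0.8333)·(-0.3333) + (0.1667)·(-1.3333) + (-2.8333)·(0.6667) + (5.1667)·(-0.3333)) / 5 = -4.6667/5 = -0.9333
  S[V,V] = ((0.6667)·(0.6667) + (0.6667)·(0.6667) + (-0.3333)·(-0.3333) + (-1.3333)·(-1.3333) + (0.6667)·(0.6667) + (-0.3333)·(-0.3333)) / 5 = 3.3333/5 = 0.6667
  S = [[8.9667, -0.9333],
 [-0.9333, 0.6667]].

Step 3 — invert S. det(S) = 8.9667·0.6667 - (-0.9333)² = 5.1067.
  S^{-1} = (1/det) · [[d, -b], [-b, a]] = [[0.1305, 0.1828],
 [0.1828, 1.7559]].

Step 4 — quadratic form (x̄ - mu_0)^T · S^{-1} · (x̄ - mu_0):
  S^{-1} · (x̄ - mu_0) = (0.2219, 2.3107),
  (x̄ - mu_0)^T · [...] = (-0.1667)·(0.2219) + (1.3333)·(2.3107) = 3.044.

Step 5 — scale by n: T² = 6 · 3.044 = 18.2637.

T² ≈ 18.2637


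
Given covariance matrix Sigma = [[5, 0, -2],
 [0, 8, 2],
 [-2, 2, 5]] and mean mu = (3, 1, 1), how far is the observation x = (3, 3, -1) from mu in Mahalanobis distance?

Step 1 — centre the observation: (x - mu) = (0, 2, -2).

Step 2 — invert Sigma (cofactor / det for 3×3, or solve directly):
  Sigma^{-1} = [[0.2432, -0.027, 0.1081],
 [-0.027, 0.1419, -0.0676],
 [0.1081, -0.0676, 0.2703]].

Step 3 — form the quadratic (x - mu)^T · Sigma^{-1} · (x - mu):
  Sigma^{-1} · (x - mu) = (-0.2703, 0.4189, -0.6757).
  (x - mu)^T · [Sigma^{-1} · (x - mu)] = (0)·(-0.2703) + (2)·(0.4189) + (-2)·(-0.6757) = 2.1892.

Step 4 — take square root: d = √(2.1892) ≈ 1.4796.

d(x, mu) = √(2.1892) ≈ 1.4796


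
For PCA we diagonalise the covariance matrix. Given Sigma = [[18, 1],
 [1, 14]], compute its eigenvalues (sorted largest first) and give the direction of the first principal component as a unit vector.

Step 1 — characteristic polynomial of 2×2 Sigma:
  det(Sigma - λI) = λ² - trace · λ + det = 0.
  trace = 18 + 14 = 32, det = 18·14 - (1)² = 251.
Step 2 — discriminant:
  Δ = trace² - 4·det = 1024 - 1004 = 20.
Step 3 — eigenvalues:
  λ = (trace ± √Δ)/2 = (32 ± 4.4721)/2,
  λ_1 = 18.2361,  λ_2 = 13.7639.

Step 4 — unit eigenvector for λ_1: solve (Sigma - λ_1 I)v = 0. First row:
  (18 - 18.2361)·v_x + (1)·v_y = 0, i.e. (-0.2361)·v_x + (1)·v_y = 0,
  so v ∝ (b, λ_1 - a) = (1, 0.2361) = u.
  ||u|| = √((1)² + (0.2361)²) = √(1.0557) ≈ 1.0275,
  v_1 = u/||u|| ≈ (0.9732, 0.2298) (||v_1|| = 1).

λ_1 = 18.2361,  λ_2 = 13.7639;  v_1 ≈ (0.9732, 0.2298)


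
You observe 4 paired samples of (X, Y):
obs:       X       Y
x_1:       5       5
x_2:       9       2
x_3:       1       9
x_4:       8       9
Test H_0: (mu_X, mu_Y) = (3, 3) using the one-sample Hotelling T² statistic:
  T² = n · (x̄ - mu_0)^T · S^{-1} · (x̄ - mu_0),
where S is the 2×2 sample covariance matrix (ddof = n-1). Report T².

Step 1 — sample mean vector:
  mean(X) = (5 + 9 + 1 + 8) / 4 = 23/4 = 5.75
  mean(Y) = (5 + 2 + 9 + 9) / 4 = 25/4 = 6.25
  x̄ = (5.75, 6.25),  deviation x̄ - mu_0 = (5.75, 6.25) - (3, 3) = (2.75, 3.25).

Step 2 — sample covariance matrix, S[i,j] = (1/(n-1)) · Σ_k (x_{k,i} - mean_i) · (x_{k,j} - mean_j), divisor n-1 = 3:
  S[X,X] = ((-0.75)·(-0.75) + (3.25)·(3.25) + (-4.75)·(-4.75) + (2.25)·(2.25)) / 3 = 38.75/3 = 12.9167
  S[X,Y] = ((-0.75)·(-1.25) + (3.25)·(-4.25) + (-4.75)·(2.75) + (2.25)·(2.75)) / 3 = -19.75/3 = -6.5833
  S[Y,Y] = ((-1.25)·(-1.25) + (-4.25)·(-4.25) + (2.75)·(2.75) + (2.75)·(2.75)) / 3 = 34.75/3 = 11.5833
  S = [[12.9167, -6.5833],
 [-6.5833, 11.5833]].

Step 3 — invert S. det(S) = 12.9167·11.5833 - (-6.5833)² = 106.2778.
  S^{-1} = (1/det) · [[d, -b], [-b, a]] = [[0.109, 0.0619],
 [0.0619, 0.1215]].

Step 4 — quadratic form (x̄ - mu_0)^T · S^{-1} · (x̄ - mu_0):
  S^{-1} · (x̄ - mu_0) = (0.501, 0.5653),
  (x̄ - mu_0)^T · [...] = (2.75)·(0.501) + (3.25)·(0.5653) = 3.2152.

Step 5 — scale by n: T² = 4 · 3.2152 = 12.861.

T² ≈ 12.861
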